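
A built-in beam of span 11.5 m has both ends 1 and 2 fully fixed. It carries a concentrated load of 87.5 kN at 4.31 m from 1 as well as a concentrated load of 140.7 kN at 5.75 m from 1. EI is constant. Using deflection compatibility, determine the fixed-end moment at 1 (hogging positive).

M_1 = 349.7 kN·m

Release both end moments; the primary structure is a simply-supported span 12 with redundants M_1 and M_2.
On the primary (simply-supported) span, the end slopes from the loading are:
  at 1: point load 87.5 at a = 4.31: Pab(L + b)/(6LEI) = 734.5/EI
  at 2: point load 87.5 at a = 4.31: Pab(L + a)/(6LEI) = 621.3/EI
  at 1: point load 140.7 at a = 5.75: Pab(L + b)/(6LEI) = 1163/EI
  at 2: point load 140.7 at a = 5.75: Pab(L + a)/(6LEI) = 1163/EI
  θ_10 = 1897/EI,  θ_20 = 1784/EI
Flexibility coefficients: a unit moment at one end gives L/(3EI) there and L/(6EI) at the far end, so f₁₁ = f₂₂ = 3.833/EI and f₁₂ = f₂₁ = 1.917/EI.
Compatibility — zero rotation at each built-in end:
  3.833 M_1 + 1.917 M_2 = 1897
  1.917 M_1 + 3.833 M_2 = 1784
Solving the pair gives M_1 = 349.7 kN·m and M_2 = 290.6 kN·m (hogging).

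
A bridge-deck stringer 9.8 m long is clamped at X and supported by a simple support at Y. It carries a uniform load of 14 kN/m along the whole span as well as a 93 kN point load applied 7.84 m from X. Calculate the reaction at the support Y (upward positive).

R_Y = 116.9 kN

Choose R_Y as the redundant. The primary structure is the cantilever fixed at X.
Primary-structure tip deflection at Y by superposition:
  UDL 14: wL⁴/(8EI) = 16141/EI
  point load 93 at a = 7.84: Pa²(3L − a)/(6EI) = 20541/EI
  δ_0 = 36682/EI
Tip deflection under a unit load at Y: L³/(3EI) = 313.7/EI.
The prop prevents deflection at Y: R_Y = δ_0/δ_{YY} = 36682/313.7 = 116.9 kN.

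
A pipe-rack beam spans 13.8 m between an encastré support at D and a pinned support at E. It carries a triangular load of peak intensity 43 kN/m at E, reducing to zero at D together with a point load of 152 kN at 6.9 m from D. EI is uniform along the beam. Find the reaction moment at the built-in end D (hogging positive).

Remove the prop at E; the released (primary) structure is a cantilever built in at D.
Deflection at E on the released cantilever, summing each load's contribution:
  triangular load, peak 43 at the free end: 11w₀L⁴/(120EI) = 142954/EI
  point load 152 at a = 6.9: Pa²(3L − a)/(6EI) = 41611/EI
  δ_0 = 184565/EI
Tip deflection under a unit load at E: L³/(3EI) = 876/EI.
Compatibility at E: δ_0 − R_E·δ_{EE} = 0, so R_E = 184565/876 = 210.7 kN.
Moment equilibrium about D: M_D = Σ(load moments about D) − R_E·L = 3778 − 210.7×13.8 = 871 kN·m.

M_D = 871 kN·m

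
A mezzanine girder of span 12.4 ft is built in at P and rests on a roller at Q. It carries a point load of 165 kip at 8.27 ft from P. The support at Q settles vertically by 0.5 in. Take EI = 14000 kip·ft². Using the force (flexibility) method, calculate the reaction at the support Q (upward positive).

Take the reaction at Q as the redundant and release it; the primary structure is a cantilever fixed at P.
Deflection at Q on the released cantilever, summing each load's contribution:
  point load 165 at a = 8.27: Pa²(3L − a)/(6EI) = 54412/EI
Tip deflection under a unit load at Q: L³/(3EI) = 635.5/EI.
With EI = 14000 kip·ft²: δ_0 = 3.8865 ft and δ_{QQ} = 0.045396 ft/kip.
Compatibility — the beam at Q must follow the support down by 0.04167 ft: δ_0 − R_Q·δ_{QQ} = 0.04167, so R_Q = (3.8865 − 0.04167)/0.045396 = 84.7 kip.

R_Q = 84.7 kip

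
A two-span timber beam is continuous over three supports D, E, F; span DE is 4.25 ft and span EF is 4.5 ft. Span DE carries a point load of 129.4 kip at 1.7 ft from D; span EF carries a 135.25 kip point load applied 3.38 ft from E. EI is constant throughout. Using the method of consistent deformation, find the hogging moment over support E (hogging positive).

M_E = 81.42 kip·ft

Release continuity at E by inserting a hinge; the redundant is the internal moment M_E. The primary structure is two simply-supported spans DE and EF.
End slopes at the hinge E, treating each span as simply supported:
  span DE: point load 129.4 at a = 1.7: Pab(L + a)/(6LEI) = 130.9/EI
  span EF: point load 135.25 at a = 3.38: Pab(L + b)/(6LEI) = 106.6/EI
  relative rotation θ_0 = (130.9 + 106.6)/EI = 237.5/EI
A unit hogging moment at E produces rotation L₁/(3EI) + L₂/(3EI) = 2.917/EI.
Compatibility: M_E·(L₁+L₂)/(3EI) = θ_0, giving M_E = 81.42 kip·ft (hogging).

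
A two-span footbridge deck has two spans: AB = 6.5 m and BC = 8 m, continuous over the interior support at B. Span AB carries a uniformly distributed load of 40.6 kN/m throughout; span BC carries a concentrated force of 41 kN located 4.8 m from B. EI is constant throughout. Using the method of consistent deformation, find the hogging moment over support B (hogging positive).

Insert a hinge at B; M_B is the redundant, and each span becomes simply supported.
End slopes at the hinge B, treating each span as simply supported:
  span AB: UDL 40.6: wL³/(24EI) = 464.6/EI
  span BC: point load 41 at a = 4.8: Pab(L + b)/(6LEI) = 146.9/EI
  relative rotation θ_0 = (464.6 + 146.9)/EI = 611.5/EI
A unit hogging moment at B produces rotation L₁/(3EI) + L₂/(3EI) = 4.833/EI.
Slope continuity at B: θ_0 = M_B·4.833/EI, so M_B = 611.5/4.833 = 126.5 kN·m (hogging).

M_B = 126.5 kN·m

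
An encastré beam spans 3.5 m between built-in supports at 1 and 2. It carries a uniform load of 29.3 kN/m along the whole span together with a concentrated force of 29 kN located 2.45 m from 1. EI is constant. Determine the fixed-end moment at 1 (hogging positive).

M_1 = 36.3 kN·m

Release both end moments; the primary structure is a simply-supported span 12 with redundants M_1 and M_2.
End rotations of the released simple span under the applied load (×1/EI):
  at 1: UDL 29.3: wL³/(24EI) = 52.34/EI
  at 2: UDL 29.3: wL³/(24EI) = 52.34/EI
  at 1: point load 29 at a = 2.45: Pab(L + b)/(6LEI) = 16.16/EI
  at 2: point load 29 at a = 2.45: Pab(L + a)/(6LEI) = 21.14/EI
  θ_10 = 68.51/EI,  θ_20 = 73.48/EI
Flexibility coefficients: a unit moment at one end gives L/(3EI) there and L/(6EI) at the far end, so f₁₁ = f₂₂ = 1.167/EI and f₁₂ = f₂₁ = 0.5833/EI.
Compatibility — zero rotation at each built-in end:
  1.167 M_1 + 0.5833 M_2 = 68.51
  0.5833 M_1 + 1.167 M_2 = 73.48
Solving the pair gives M_1 = 36.3 kN·m and M_2 = 44.83 kN·m (hogging).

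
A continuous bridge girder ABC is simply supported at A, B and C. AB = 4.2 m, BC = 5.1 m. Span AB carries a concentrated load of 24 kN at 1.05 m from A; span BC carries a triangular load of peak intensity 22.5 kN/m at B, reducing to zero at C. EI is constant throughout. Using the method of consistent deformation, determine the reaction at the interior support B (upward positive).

Insert a hinge at B; M_B is the redundant, and each span becomes simply supported.
Rotations at B on the released spans (each span's end-slope, ×1/EI):
  span AB: point load 24 at a = 1.05: Pab(L + a)/(6LEI) = 16.54/EI
  span BC: triangular load, peak 22.5: w₀L³/(45EI) = 66.33/EI
  relative rotation θ_0 = (16.54 + 66.33)/EI = 82.86/EI
A unit hogging moment at B produces rotation L₁/(3EI) + L₂/(3EI) = 3.1/EI.
Slope continuity at B: θ_0 = M_B·3.1/EI, so M_B = 82.86/3.1 = 26.73 kN·m (hogging).
Span AB, ΣM about A with M_B applied at B: R_B^{AB}·4.2 = 25.2 + 26.73, so R_B^{AB} = 12.36 kN and R_A = 24 − 12.36 = 11.64 kN.
Span BC, ΣM about C: R_B^{BC}·5.1 = 195.1 + 26.73, so R_B^{BC} = 43.49 kN and R_C = 57.38 − 43.49 = 13.88 kN.
R_B = 12.36 + 43.49 = 55.86 kN.

R_B = 55.86 kN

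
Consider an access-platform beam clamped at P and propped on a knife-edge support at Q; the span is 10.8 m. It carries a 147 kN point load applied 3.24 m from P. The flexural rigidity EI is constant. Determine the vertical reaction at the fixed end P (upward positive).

R_P = 129.1 kN

Take the reaction at Q as the redundant and release it; the primary structure is a cantilever fixed at P.
Primary-structure tip deflection at Q by superposition:
  point load 147 at a = 3.24: Pa²(3L − a)/(6EI) = 7500/EI
Tip deflection under a unit load at Q: L³/(3EI) = 419.9/EI.
The prop prevents deflection at Q: R_Q = δ_0/δ_{QQ} = 7500/419.9 = 17.86 kN.
Vertical equilibrium: R_P = ΣP − R_Q = 147 − 17.86 = 129.1 kN.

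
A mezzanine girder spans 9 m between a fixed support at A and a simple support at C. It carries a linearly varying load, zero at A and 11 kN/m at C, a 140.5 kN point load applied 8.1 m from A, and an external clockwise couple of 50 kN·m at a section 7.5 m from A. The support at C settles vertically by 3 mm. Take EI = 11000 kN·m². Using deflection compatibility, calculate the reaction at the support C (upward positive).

R_C = 154.7 kN

Release the roller at C. Primary structure: cantilever fixed at A.
Downward deflection at the released point C due to the loads:
  triangular load, peak 11 at the free end: 11w₀L⁴/(120EI) = 6616/EI
  point load 140.5 at a = 8.1: Pa²(3L − a)/(6EI) = 29037/EI
  clockwise couple 50 at a = 7.5: M₀a(2L − a)/(2EI) = 1969/EI
  δ_0 = 37622/EI
Flexibility coefficient — unit upward force at C: δ_{CC} = L³/(3EI) = 243/EI.
With EI = 11000 kN·m²: δ_0 = 3.4202 m and δ_{CC} = 0.022091 m/kN.
Compatibility — the beam at C must follow the support down by 0.003 m: δ_0 − R_C·δ_{CC} = 0.003, so R_C = (3.4202 − 0.003)/0.022091 = 154.7 kN.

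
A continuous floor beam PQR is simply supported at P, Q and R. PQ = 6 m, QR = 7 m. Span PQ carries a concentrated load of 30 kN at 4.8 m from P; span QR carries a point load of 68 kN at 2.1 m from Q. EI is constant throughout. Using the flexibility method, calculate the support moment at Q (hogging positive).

M_Q = 57.71 kN·m

Insert a hinge at Q; M_Q is the redundant, and each span becomes simply supported.
Discontinuity in slope at Q on the released structure — sum the simple-span end rotations:
  span PQ: point load 30 at a = 4.8: Pab(L + a)/(6LEI) = 51.84/EI
  span QR: point load 68 at a = 2.1: Pab(L + b)/(6LEI) = 198.3/EI
  relative rotation θ_0 = (51.84 + 198.3)/EI = 250.1/EI
A unit hogging moment at Q produces rotation L₁/(3EI) + L₂/(3EI) = 4.333/EI.
Compatibility: M_Q·(L₁+L₂)/(3EI) = θ_0, giving M_Q = 57.71 kN·m (hogging).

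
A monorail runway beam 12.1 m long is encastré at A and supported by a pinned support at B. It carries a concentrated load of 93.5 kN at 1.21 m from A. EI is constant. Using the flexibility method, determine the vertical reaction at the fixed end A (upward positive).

R_A = 92.14 kN

Release the roller at B. Primary structure: cantilever fixed at A.
Downward deflection at the released point B due to the loads:
  point load 93.5 at a = 1.21: Pa²(3L − a)/(6EI) = 800.6/EI
Tip deflection under a unit load at B: L³/(3EI) = 590.5/EI.
Compatibility at B: δ_0 − R_B·δ_{BB} = 0, so R_B = 800.6/590.5 = 1.356 kN.
Vertical equilibrium: R_A = ΣP − R_B = 93.5 − 1.356 = 92.14 kN.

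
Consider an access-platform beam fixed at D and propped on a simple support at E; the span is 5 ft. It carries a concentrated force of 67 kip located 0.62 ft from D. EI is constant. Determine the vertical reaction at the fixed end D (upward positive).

Release the roller at E. Primary structure: cantilever fixed at D.
Deflection at E on the released cantilever, summing each load's contribution:
  point load 67 at a = 0.62: Pa²(3L − a)/(6EI) = 61.73/EI
Tip deflection under a unit load at E: L³/(3EI) = 41.67/EI.
Compatibility at E: δ_0 − R_E·δ_{EE} = 0, so R_E = 61.73/41.67 = 1.481 kip.
Vertical equilibrium: R_D = ΣP − R_E = 67 − 1.481 = 65.52 kip.

R_D = 65.52 kip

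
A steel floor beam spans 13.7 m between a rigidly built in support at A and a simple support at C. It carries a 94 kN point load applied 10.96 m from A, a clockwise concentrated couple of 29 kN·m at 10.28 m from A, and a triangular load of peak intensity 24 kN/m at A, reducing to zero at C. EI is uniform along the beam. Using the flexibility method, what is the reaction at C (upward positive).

R_C = 102 kN

Release the roller at C. Primary structure: cantilever fixed at A.
Free-end deflection of the primary structure under the applied loading (downward +):
  point load 94 at a = 10.96: Pa²(3L − a)/(6EI) = 56721/EI
  clockwise couple 29 at a = 10.28: M₀a(2L − a)/(2EI) = 2552/EI
  triangular load, peak 24 at the fixed end: w₀L⁴/(30EI) = 28182/EI
  δ_0 = 87455/EI
Tip deflection under a unit load at C: L³/(3EI) = 857.1/EI.
Compatibility at C: δ_0 − R_C·δ_{CC} = 0, so R_C = 87455/857.1 = 102 kN.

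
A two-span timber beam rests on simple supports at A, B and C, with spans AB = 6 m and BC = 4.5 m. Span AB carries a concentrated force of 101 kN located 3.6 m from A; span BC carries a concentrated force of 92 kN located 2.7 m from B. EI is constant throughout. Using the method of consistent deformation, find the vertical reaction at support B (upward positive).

R_B = 134.8 kN

Release continuity at B by inserting a hinge; the redundant is the internal moment M_B. The primary structure is two simply-supported spans AB and BC.
End slopes at the hinge B, treating each span as simply supported:
  span AB: point load 101 at a = 3.6: Pab(L + a)/(6LEI) = 232.7/EI
  span BC: point load 92 at a = 2.7: Pab(L + b)/(6LEI) = 104.3/EI
  relative rotation θ_0 = (232.7 + 104.3)/EI = 337/EI
A unit hogging moment at B produces rotation L₁/(3EI) + L₂/(3EI) = 3.5/EI.
Compatibility: M_B·(L₁+L₂)/(3EI) = θ_0, giving M_B = 96.29 kN·m (hogging).
Span AB, ΣM about A with M_B applied at B: R_B^{AB}·6 = 363.6 + 96.29, so R_B^{AB} = 76.65 kN and R_A = 101 − 76.65 = 24.35 kN.
Span BC, ΣM about C: R_B^{BC}·4.5 = 165.6 + 96.29, so R_B^{BC} = 58.2 kN and R_C = 92 − 58.2 = 33.8 kN.
R_B = 76.65 + 58.2 = 134.8 kN.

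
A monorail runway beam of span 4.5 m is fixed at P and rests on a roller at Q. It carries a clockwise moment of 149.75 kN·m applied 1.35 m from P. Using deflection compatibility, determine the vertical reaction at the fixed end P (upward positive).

Release the roller at Q. Primary structure: cantilever fixed at P.
Primary-structure tip deflection at Q by superposition:
  clockwise couple 149.75 at a = 1.35: M₀a(2L − a)/(2EI) = 773.3/EI
Flexibility coefficient — unit upward force at Q: δ_{QQ} = L³/(3EI) = 30.38/EI.
Compatibility at Q: δ_0 − R_Q·δ_{QQ} = 0, so R_Q = 773.3/30.38 = 25.46 kN.
Vertical equilibrium: R_P = ΣP − R_Q = 0 − 25.46 = -25.46 kN.

R_P = -25.46 kN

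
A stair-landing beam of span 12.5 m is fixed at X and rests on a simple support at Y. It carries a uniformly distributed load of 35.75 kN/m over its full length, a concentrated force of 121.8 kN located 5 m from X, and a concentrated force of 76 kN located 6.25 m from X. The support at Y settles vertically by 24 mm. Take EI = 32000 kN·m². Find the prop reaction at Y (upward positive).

R_Y = 215.5 kN

Take the reaction at Y as the redundant and release it; the primary structure is a cantilever fixed at X.
Deflection at Y on the released cantilever, summing each load's contribution:
  UDL 35.75: wL⁴/(8EI) = 109100/EI
  point load 121.8 at a = 5: Pa²(3L − a)/(6EI) = 16494/EI
  point load 76 at a = 6.25: Pa²(3L − a)/(6EI) = 15462/EI
  δ_0 = 141056/EI
Flexibility coefficient — unit upward force at Y: δ_{YY} = L³/(3EI) = 651/EI.
With EI = 32000 kN·m²: δ_0 = 4.408 m and δ_{YY} = 0.020345 m/kN.
Compatibility — the beam at Y must follow the support down by 0.024 m: δ_0 − R_Y·δ_{YY} = 0.024, so R_Y = (4.408 − 0.024)/0.020345 = 215.5 kN.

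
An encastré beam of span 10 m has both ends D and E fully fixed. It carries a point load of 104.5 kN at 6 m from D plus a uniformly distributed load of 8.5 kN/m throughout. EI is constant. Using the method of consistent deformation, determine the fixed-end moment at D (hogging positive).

Take the two fixed-end moments M_D, M_E as redundants; the released structure is the simple span DE.
End rotations of the released simple span under the applied load (×1/EI):
  at D: point load 104.5 at a = 6: Pab(L + b)/(6LEI) = 585.2/EI
  at E: point load 104.5 at a = 6: Pab(L + a)/(6LEI) = 668.8/EI
  at D: UDL 8.5: wL³/(24EI) = 354.2/EI
  at E: UDL 8.5: wL³/(24EI) = 354.2/EI
  θ_D0 = 939.4/EI,  θ_E0 = 1023/EI
Flexibility coefficients: a unit moment at one end gives L/(3EI) there and L/(6EI) at the far end, so f₁₁ = f₂₂ = 3.333/EI and f₁₂ = f₂₁ = 1.667/EI.
Compatibility — zero rotation at each built-in end:
  3.333 M_D + 1.667 M_E = 939.4
  1.667 M_D + 3.333 M_E = 1023
Solving the pair gives M_D = 171.2 kN·m and M_E = 221.3 kN·m (hogging).

M_D = 171.2 kN·m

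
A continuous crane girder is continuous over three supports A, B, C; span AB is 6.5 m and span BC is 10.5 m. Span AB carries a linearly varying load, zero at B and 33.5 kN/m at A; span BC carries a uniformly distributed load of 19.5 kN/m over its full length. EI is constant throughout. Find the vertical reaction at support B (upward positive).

R_B = 187.9 kN

Take M_B as the redundant. Released structure: two simple spans AB and BC with a hinge at B.
End slopes at the hinge B, treating each span as simply supported:
  span AB: triangular load, peak 33.5: 7w₀L³/(360EI) = 178.9/EI
  span BC: UDL 19.5: wL³/(24EI) = 940.6/EI
  relative rotation θ_0 = (178.9 + 940.6)/EI = 1119/EI
A unit hogging moment at B produces rotation L₁/(3EI) + L₂/(3EI) = 5.667/EI.
Compatibility: M_B·(L₁+L₂)/(3EI) = θ_0, giving M_B = 197.6 kN·m (hogging).
Span AB, ΣM about A with M_B applied at B: R_B^{AB}·6.5 = 235.9 + 197.6, so R_B^{AB} = 66.68 kN and R_A = 108.9 − 66.68 = 42.19 kN.
Span BC, ΣM about C: R_B^{BC}·10.5 = 1075 + 197.6, so R_B^{BC} = 121.2 kN and R_C = 204.8 − 121.2 = 83.56 kN.
R_B = 66.68 + 121.2 = 187.9 kN.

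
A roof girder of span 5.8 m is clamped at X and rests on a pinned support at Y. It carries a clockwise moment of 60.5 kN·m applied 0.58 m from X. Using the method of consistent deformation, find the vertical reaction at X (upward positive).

Remove the prop at Y; the released (primary) structure is a cantilever built in at X.
Free-end deflection of the primary structure under the applied loading (downward +):
  clockwise couple 60.5 at a = 0.58: M₀a(2L − a)/(2EI) = 193.3/EI
Tip deflection under a unit load at Y: L³/(3EI) = 65.04/EI.
The prop prevents deflection at Y: R_Y = δ_0/δ_{YY} = 193.3/65.04 = 2.973 kN.
Vertical equilibrium: R_X = ΣP − R_Y = 0 − 2.973 = -2.973 kN.

R_X = -2.973 kN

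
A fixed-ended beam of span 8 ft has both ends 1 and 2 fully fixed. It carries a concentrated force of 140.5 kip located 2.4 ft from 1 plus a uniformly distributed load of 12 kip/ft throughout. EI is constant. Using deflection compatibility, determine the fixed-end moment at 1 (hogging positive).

M_1 = 229.2 kip·ft

Take the two fixed-end moments M_1, M_2 as redundants; the released structure is the simple span 12.
Simple-span end rotations at 1 and 2 under the given loads:
  at 1: point load 140.5 at a = 2.4: Pab(L + b)/(6LEI) = 535/EI
  at 2: point load 140.5 at a = 2.4: Pab(L + a)/(6LEI) = 409.1/EI
  at 1: UDL 12: wL³/(24EI) = 256/EI
  at 2: UDL 12: wL³/(24EI) = 256/EI
  θ_10 = 791/EI,  θ_20 = 665.1/EI
Flexibility coefficients: a unit moment at one end gives L/(3EI) there and L/(6EI) at the far end, so f₁₁ = f₂₂ = 2.667/EI and f₁₂ = f₂₁ = 1.333/EI.
Compatibility — zero rotation at each built-in end:
  2.667 M_1 + 1.333 M_2 = 791
  1.333 M_1 + 2.667 M_2 = 665.1
Solving the pair gives M_1 = 229.2 kip·ft and M_2 = 134.8 kip·ft (hogging).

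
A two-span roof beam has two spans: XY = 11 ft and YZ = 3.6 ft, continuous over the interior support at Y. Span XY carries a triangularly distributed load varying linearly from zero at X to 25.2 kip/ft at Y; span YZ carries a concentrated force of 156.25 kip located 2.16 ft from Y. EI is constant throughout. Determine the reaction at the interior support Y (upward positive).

R_Y = 220 kip

Insert a hinge at Y; M_Y is the redundant, and each span becomes simply supported.
End slopes at the hinge Y, treating each span as simply supported:
  span XY: triangular load, peak 25.2: w₀L³/(45EI) = 745.4/EI
  span YZ: point load 156.25 at a = 2.16: Pab(L + b)/(6LEI) = 113.4/EI
  relative rotation θ_0 = (745.4 + 113.4)/EI = 858.8/EI
A unit hogging moment at Y produces rotation L₁/(3EI) + L₂/(3EI) = 4.867/EI.
Slope continuity at Y: θ_0 = M_Y·4.867/EI, so M_Y = 858.8/4.867 = 176.5 kip·ft (hogging).
Span XY, ΣM about X with M_Y applied at Y: R_Y^{XY}·11 = 1016 + 176.5, so R_Y^{XY} = 108.4 kip and R_X = 138.6 − 108.4 = 30.16 kip.
Span YZ, ΣM about Z: R_Y^{YZ}·3.6 = 225 + 176.5, so R_Y^{YZ} = 111.5 kip and R_Z = 156.2 − 111.5 = 44.73 kip.
R_Y = 108.4 + 111.5 = 220 kip.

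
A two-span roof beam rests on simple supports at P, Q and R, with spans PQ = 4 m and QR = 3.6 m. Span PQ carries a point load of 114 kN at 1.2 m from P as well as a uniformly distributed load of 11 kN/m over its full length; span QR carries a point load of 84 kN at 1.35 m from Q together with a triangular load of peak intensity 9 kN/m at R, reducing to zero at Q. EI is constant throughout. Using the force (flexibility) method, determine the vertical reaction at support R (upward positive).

Insert a hinge at Q; M_Q is the redundant, and each span becomes simply supported.
Rotations at Q on the released spans (each span's end-slope, ×1/EI):
  span PQ: point load 114 at a = 1.2: Pab(L + a)/(6LEI) = 82.99/EI
  span PQ: UDL 11: wL³/(24EI) = 29.33/EI
  span QR: point load 84 at a = 1.35: Pab(L + b)/(6LEI) = 69.1/EI
  span QR: triangular load, peak 9: 7w₀L³/(360EI) = 8.165/EI
  relative rotation θ_0 = (112.3 + 77.27)/EI = 189.6/EI
A unit hogging moment at Q produces rotation L₁/(3EI) + L₂/(3EI) = 2.533/EI.
Slope continuity at Q: θ_0 = M_Q·2.533/EI, so M_Q = 189.6/2.533 = 74.84 kN·m (hogging).
Span QR, ΣM about R: R_Q^{QR}·3.6 = 208.4 + 74.84, so R_Q^{QR} = 78.69 kN and R_R = 100.2 − 78.69 = 21.51 kN.

R_R = 21.51 kN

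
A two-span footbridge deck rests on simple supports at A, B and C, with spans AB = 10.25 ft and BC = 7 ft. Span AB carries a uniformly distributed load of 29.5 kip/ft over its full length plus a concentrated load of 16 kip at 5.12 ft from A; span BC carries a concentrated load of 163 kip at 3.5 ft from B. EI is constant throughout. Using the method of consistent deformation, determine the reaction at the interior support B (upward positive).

R_B = 321.3 kip

Take M_B as the redundant. Released structure: two simple spans AB and BC with a hinge at B.
Rotations at B on the released spans (each span's end-slope, ×1/EI):
  span AB: UDL 29.5: wL³/(24EI) = 1324/EI
  span AB: point load 16 at a = 5.12: Pab(L + a)/(6LEI) = 105/EI
  span BC: point load 163 at a = 3.5: Pab(L + b)/(6LEI) = 499.2/EI
  relative rotation θ_0 = (1429 + 499.2)/EI = 1928/EI
A unit hogging moment at B produces rotation L₁/(3EI) + L₂/(3EI) = 5.75/EI.
Compatibility: M_B·(L₁+L₂)/(3EI) = θ_0, giving M_B = 335.3 kip·ft (hogging).
Span AB, ΣM about A with M_B applied at B: R_B^{AB}·10.25 = 1632 + 335.3, so R_B^{AB} = 191.9 kip and R_A = 318.4 − 191.9 = 126.5 kip.
Span BC, ΣM about C: R_B^{BC}·7 = 570.5 + 335.3, so R_B^{BC} = 129.4 kip and R_C = 163 − 129.4 = 33.6 kip.
R_B = 191.9 + 129.4 = 321.3 kip.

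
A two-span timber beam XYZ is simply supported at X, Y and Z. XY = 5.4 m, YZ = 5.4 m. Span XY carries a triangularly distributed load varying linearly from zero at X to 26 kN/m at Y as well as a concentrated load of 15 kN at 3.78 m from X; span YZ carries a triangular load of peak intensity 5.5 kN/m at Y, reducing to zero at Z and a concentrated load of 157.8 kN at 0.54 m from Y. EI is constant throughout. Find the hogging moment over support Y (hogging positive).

M_Y = 74.28 kN·m

Insert a hinge at Y; M_Y is the redundant, and each span becomes simply supported.
Discontinuity in slope at Y on the released structure — sum the simple-span end rotations:
  span XY: triangular load, peak 26: w₀L³/(45EI) = 90.98/EI
  span XY: point load 15 at a = 3.78: Pab(L + a)/(6LEI) = 26.03/EI
  span YZ: triangular load, peak 5.5: w₀L³/(45EI) = 19.25/EI
  span YZ: point load 157.8 at a = 0.54: Pab(L + b)/(6LEI) = 131.1/EI
  relative rotation θ_0 = (117 + 150.4)/EI = 267.4/EI
A unit hogging moment at Y produces rotation L₁/(3EI) + L₂/(3EI) = 3.6/EI.
Compatibility: M_Y·(L₁+L₂)/(3EI) = θ_0, giving M_Y = 74.28 kN·m (hogging).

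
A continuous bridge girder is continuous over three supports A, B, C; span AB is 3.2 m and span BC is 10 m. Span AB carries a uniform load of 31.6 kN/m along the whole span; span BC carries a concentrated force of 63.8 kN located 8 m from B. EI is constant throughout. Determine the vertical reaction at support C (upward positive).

R_C = 45.42 kN

Release continuity at B by inserting a hinge; the redundant is the internal moment M_B. The primary structure is two simply-supported spans AB and BC.
End slopes at the hinge B, treating each span as simply supported:
  span AB: UDL 31.6: wL³/(24EI) = 43.14/EI
  span BC: point load 63.8 at a = 8: Pab(L + b)/(6LEI) = 204.2/EI
  relative rotation θ_0 = (43.14 + 204.2)/EI = 247.3/EI
A unit hogging moment at B produces rotation L₁/(3EI) + L₂/(3EI) = 4.4/EI.
Slope continuity at B: θ_0 = M_B·4.4/EI, so M_B = 247.3/4.4 = 56.21 kN·m (hogging).
Span BC, ΣM about C: R_B^{BC}·10 = 127.6 + 56.21, so R_B^{BC} = 18.38 kN and R_C = 63.8 − 18.38 = 45.42 kN.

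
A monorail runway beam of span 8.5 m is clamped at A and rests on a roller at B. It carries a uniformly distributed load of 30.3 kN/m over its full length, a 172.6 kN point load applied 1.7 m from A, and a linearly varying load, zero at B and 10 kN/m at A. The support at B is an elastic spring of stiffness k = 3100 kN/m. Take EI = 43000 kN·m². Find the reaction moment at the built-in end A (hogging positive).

M_A = 595 kN·m

Take the reaction at B as the redundant and release it; the primary structure is a cantilever fixed at A.
Primary-structure tip deflection at B by superposition:
  UDL 30.3: wL⁴/(8EI) = 19771/EI
  point load 172.6 at a = 1.7: Pa²(3L − a)/(6EI) = 1979/EI
  triangular load, peak 10 at the fixed end: w₀L⁴/(30EI) = 1740/EI
  δ_0 = 23490/EI
Flexibility coefficient — unit upward force at B: δ_{BB} = L³/(3EI) = 204.7/EI.
With EI = 43000 kN·m²: δ_0 = 0.54627 m and δ_{BB} = 0.004761 m/kN.
Compatibility — the spring shortens by R_B/k under the reaction it provides: δ_0 − R_B·δ_{BB} = R_B/k. With 1/k = 0.000323 m/kN, R_B = δ_0 / (δ_{BB} + 1/k) = 0.54627 / (0.004761 + 0.000323) = 107.5 kN.
Moment equilibrium about A: M_A = Σ(load moments about A) − R_B·L = 1508 − 107.5×8.5 = 595 kN·m.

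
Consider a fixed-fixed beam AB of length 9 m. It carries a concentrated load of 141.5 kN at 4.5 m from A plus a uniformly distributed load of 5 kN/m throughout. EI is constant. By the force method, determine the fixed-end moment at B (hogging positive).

Take the two fixed-end moments M_A, M_B as redundants; the released structure is the simple span AB.
Simple-span end rotations at A and B under the given loads:
  at A: point load 141.5 at a = 4.5: Pab(L + b)/(6LEI) = 716.3/EI
  at B: point load 141.5 at a = 4.5: Pab(L + a)/(6LEI) = 716.3/EI
  at A: UDL 5: wL³/(24EI) = 151.9/EI
  at B: UDL 5: wL³/(24EI) = 151.9/EI
  θ_A0 = 868.2/EI,  θ_B0 = 868.2/EI
Flexibility coefficients: a unit moment at one end gives L/(3EI) there and L/(6EI) at the far end, so f₁₁ = f₂₂ = 3/EI and f₁₂ = f₂₁ = 1.5/EI.
Compatibility — zero rotation at each built-in end:
  3 M_A + 1.5 M_B = 868.2
  1.5 M_A + 3 M_B = 868.2
Solving the pair gives M_A = 192.9 kN·m and M_B = 192.9 kN·m (hogging).

M_B = 192.9 kN·m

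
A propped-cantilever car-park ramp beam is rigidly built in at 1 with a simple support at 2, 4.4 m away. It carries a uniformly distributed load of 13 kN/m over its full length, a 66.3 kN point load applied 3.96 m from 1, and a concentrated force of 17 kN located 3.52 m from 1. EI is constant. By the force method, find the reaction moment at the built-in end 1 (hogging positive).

Remove the prop at 2; the released (primary) structure is a cantilever built in at 1.
Deflection at 2 on the released cantilever, summing each load's contribution:
  UDL 13: wL⁴/(8EI) = 609.1/EI
  point load 66.3 at a = 3.96: Pa²(3L − a)/(6EI) = 1601/EI
  point load 17 at a = 3.52: Pa²(3L − a)/(6EI) = 339.8/EI
  δ_0 = 2550/EI
Flexibility coefficient — unit upward force at 2: δ_{22} = L³/(3EI) = 28.39/EI.
The prop prevents deflection at 2: R_2 = δ_0/δ_{22} = 2550/28.39 = 89.81 kN.
Moment equilibrium about 1: M_1 = Σ(load moments about 1) − R_2·L = 448.2 − 89.81×4.4 = 53.08 kN·m.

M_1 = 53.08 kN·m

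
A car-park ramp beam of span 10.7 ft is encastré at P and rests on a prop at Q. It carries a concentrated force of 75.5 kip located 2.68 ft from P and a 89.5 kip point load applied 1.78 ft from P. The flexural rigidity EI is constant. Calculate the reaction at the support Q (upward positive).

Choose R_Q as the redundant. The primary structure is the cantilever fixed at P.
Downward deflection at the released point Q due to the loads:
  point load 75.5 at a = 2.68: Pa²(3L − a)/(6EI) = 2659/EI
  point load 89.5 at a = 1.78: Pa²(3L − a)/(6EI) = 1433/EI
  δ_0 = 4092/EI
Flexibility coefficient — unit upward force at Q: δ_{QQ} = L³/(3EI) = 408.3/EI.
Compatibility at Q: δ_0 − R_Q·δ_{QQ} = 0, so R_Q = 4092/408.3 = 10.02 kip.

R_Q = 10.02 kip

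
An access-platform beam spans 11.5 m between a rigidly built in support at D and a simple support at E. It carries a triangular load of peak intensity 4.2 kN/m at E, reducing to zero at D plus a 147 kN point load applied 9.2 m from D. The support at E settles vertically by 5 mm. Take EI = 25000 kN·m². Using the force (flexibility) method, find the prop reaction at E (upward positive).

R_E = 116.5 kN

Take the reaction at E as the redundant and release it; the primary structure is a cantilever fixed at D.
Downward deflection at the released point E due to the loads:
  triangular load, peak 4.2 at the free end: 11w₀L⁴/(120EI) = 6734/EI
  point load 147 at a = 9.2: Pa²(3L − a)/(6EI) = 52464/EI
  δ_0 = 59198/EI
Tip deflection under a unit load at E: L³/(3EI) = 507/EI.
With EI = 25000 kN·m²: δ_0 = 2.3679 m and δ_{EE} = 0.020278 m/kN.
Compatibility — the beam at E must follow the support down by 0.005 m: δ_0 − R_E·δ_{EE} = 0.005, so R_E = (2.3679 − 0.005)/0.020278 = 116.5 kN.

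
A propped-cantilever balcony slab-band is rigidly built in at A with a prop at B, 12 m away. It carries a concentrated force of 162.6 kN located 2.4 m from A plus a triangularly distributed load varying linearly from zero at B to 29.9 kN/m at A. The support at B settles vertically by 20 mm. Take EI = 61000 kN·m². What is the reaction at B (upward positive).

Choose R_B as the redundant. The primary structure is the cantilever fixed at A.
Free-end deflection of the primary structure under the applied loading (downward +):
  point load 162.6 at a = 2.4: Pa²(3L − a)/(6EI) = 5245/EI
  triangular load, peak 29.9 at the fixed end: w₀L⁴/(30EI) = 20667/EI
  δ_0 = 25912/EI
Tip deflection under a unit load at B: L³/(3EI) = 576/EI.
With EI = 61000 kN·m²: δ_0 = 0.42478 m and δ_{BB} = 0.009443 m/kN.
Compatibility — the beam at B must follow the support down by 0.02 m: δ_0 − R_B·δ_{BB} = 0.02, so R_B = (0.42478 − 0.02)/0.009443 = 42.87 kN.

R_B = 42.87 kN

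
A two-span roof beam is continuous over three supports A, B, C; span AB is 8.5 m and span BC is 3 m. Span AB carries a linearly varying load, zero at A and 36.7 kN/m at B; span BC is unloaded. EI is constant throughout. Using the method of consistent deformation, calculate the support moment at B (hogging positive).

Insert a hinge at B; M_B is the redundant, and each span becomes simply supported.
Discontinuity in slope at B on the released structure — sum the simple-span end rotations:
  span AB: triangular load, peak 36.7: w₀L³/(45EI) = 500.9/EI
  relative rotation θ_0 = (500.9 + 0)/EI = 500.9/EI
A unit hogging moment at B produces rotation L₁/(3EI) + L₂/(3EI) = 3.833/EI.
Slope continuity at B: θ_0 = M_B·3.833/EI, so M_B = 500.9/3.833 = 130.7 kN·m (hogging).

M_B = 130.7 kN·m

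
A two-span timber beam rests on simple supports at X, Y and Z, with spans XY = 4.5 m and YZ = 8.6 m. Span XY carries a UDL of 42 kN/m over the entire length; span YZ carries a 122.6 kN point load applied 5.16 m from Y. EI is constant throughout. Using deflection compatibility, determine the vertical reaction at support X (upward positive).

R_X = 60.54 kN

Take M_Y as the redundant. Released structure: two simple spans XY and YZ with a hinge at Y.
End slopes at the hinge Y, treating each span as simply supported:
  span XY: UDL 42: wL³/(24EI) = 159.5/EI
  span YZ: point load 122.6 at a = 5.16: Pab(L + b)/(6LEI) = 507.8/EI
  relative rotation θ_0 = (159.5 + 507.8)/EI = 667.2/EI
A unit hogging moment at Y produces rotation L₁/(3EI) + L₂/(3EI) = 4.367/EI.
Compatibility: M_Y·(L₁+L₂)/(3EI) = θ_0, giving M_Y = 152.8 kN·m (hogging).
Span XY, ΣM about X with M_Y applied at Y: R_Y^{XY}·4.5 = 425.2 + 152.8, so R_Y^{XY} = 128.5 kN and R_X = 189 − 128.5 = 60.54 kN.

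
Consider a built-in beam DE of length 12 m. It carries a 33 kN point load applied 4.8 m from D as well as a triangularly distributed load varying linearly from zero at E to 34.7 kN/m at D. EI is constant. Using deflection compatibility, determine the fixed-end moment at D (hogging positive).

M_D = 306.9 kN·m

Release both end moments; the primary structure is a simply-supported span DE with redundants M_D and M_E.
Simple-span end rotations at D and E under the given loads:
  at D: point load 33 at a = 4.8: Pab(L + b)/(6LEI) = 304.1/EI
  at E: point load 33 at a = 4.8: Pab(L + a)/(6LEI) = 266.1/EI
  at D: triangular load, peak 34.7: w₀L³/(45EI) = 1332/EI
  at E: triangular load, peak 34.7: 7w₀L³/(360EI) = 1166/EI
  θ_D0 = 1637/EI,  θ_E0 = 1432/EI
Flexibility coefficients: a unit moment at one end gives L/(3EI) there and L/(6EI) at the far end, so f₁₁ = f₂₂ = 4/EI and f₁₂ = f₂₁ = 2/EI.
Compatibility — zero rotation at each built-in end:
  4 M_D + 2 M_E = 1637
  2 M_D + 4 M_E = 1432
Solving the pair gives M_D = 306.9 kN·m and M_E = 204.6 kN·m (hogging).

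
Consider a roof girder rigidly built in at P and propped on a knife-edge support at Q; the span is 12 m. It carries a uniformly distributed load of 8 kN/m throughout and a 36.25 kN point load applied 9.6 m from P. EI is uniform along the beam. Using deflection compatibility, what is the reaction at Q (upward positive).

R_Q = 61.52 kN

Take the reaction at Q as the redundant and release it; the primary structure is a cantilever fixed at P.
Downward deflection at the released point Q due to the loads:
  UDL 8: wL⁴/(8EI) = 20736/EI
  point load 36.25 at a = 9.6: Pa²(3L − a)/(6EI) = 14700/EI
  δ_0 = 35436/EI
Flexibility coefficient — unit upward force at Q: δ_{QQ} = L³/(3EI) = 576/EI.
The prop prevents deflection at Q: R_Q = δ_0/δ_{QQ} = 35436/576 = 61.52 kN.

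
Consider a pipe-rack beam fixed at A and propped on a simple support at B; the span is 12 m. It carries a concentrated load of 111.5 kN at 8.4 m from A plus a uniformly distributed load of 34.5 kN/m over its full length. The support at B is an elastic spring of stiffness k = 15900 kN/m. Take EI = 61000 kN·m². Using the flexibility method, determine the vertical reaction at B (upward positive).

R_B = 216.6 kN

Remove the prop at B; the released (primary) structure is a cantilever built in at A.
Free-end deflection of the primary structure under the applied loading (downward +):
  point load 111.5 at a = 8.4: Pa²(3L − a)/(6EI) = 36190/EI
  UDL 34.5: wL⁴/(8EI) = 89424/EI
  δ_0 = 125614/EI
Flexibility coefficient — unit upward force at B: δ_{BB} = L³/(3EI) = 576/EI.
With EI = 61000 kN·m²: δ_0 = 2.0592 m and δ_{BB} = 0.009443 m/kN.
Compatibility — the spring shortens by R_B/k under the reaction it provides: δ_0 − R_B·δ_{BB} = R_B/k. With 1/k = 0.000063 m/kN, R_B = δ_0 / (δ_{BB} + 1/k) = 2.0592 / (0.009443 + 0.000063) = 216.6 kN.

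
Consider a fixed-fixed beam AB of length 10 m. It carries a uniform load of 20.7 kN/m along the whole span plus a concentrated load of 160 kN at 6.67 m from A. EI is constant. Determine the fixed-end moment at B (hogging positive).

Release both end moments; the primary structure is a simply-supported span AB with redundants M_A and M_B.
Simple-span end rotations at A and B under the given loads:
  at A: UDL 20.7: wL³/(24EI) = 862.5/EI
  at B: UDL 20.7: wL³/(24EI) = 862.5/EI
  at A: point load 160 at a = 6.67: Pab(L + b)/(6LEI) = 789.5/EI
  at B: point load 160 at a = 6.67: Pab(L + a)/(6LEI) = 987.4/EI
  θ_A0 = 1652/EI,  θ_B0 = 1850/EI
Flexibility coefficients: a unit moment at one end gives L/(3EI) there and L/(6EI) at the far end, so f₁₁ = f₂₂ = 3.333/EI and f₁₂ = f₂₁ = 1.667/EI.
Compatibility — zero rotation at each built-in end:
  3.333 M_A + 1.667 M_B = 1652
  1.667 M_A + 3.333 M_B = 1850
Solving the pair gives M_A = 290.8 kN·m and M_B = 409.5 kN·m (hogging).

M_B = 409.5 kN·m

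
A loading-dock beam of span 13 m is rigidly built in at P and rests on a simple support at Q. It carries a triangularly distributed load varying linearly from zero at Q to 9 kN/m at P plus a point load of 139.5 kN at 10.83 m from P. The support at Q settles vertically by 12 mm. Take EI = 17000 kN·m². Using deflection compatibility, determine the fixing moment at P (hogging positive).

Take the reaction at Q as the redundant and release it; the primary structure is a cantilever fixed at P.
Primary-structure tip deflection at Q by superposition:
  triangular load, peak 9 at the fixed end: w₀L⁴/(30EI) = 8568/EI
  point load 139.5 at a = 10.83: Pa²(3L − a)/(6EI) = 76819/EI
  δ_0 = 85387/EI
Flexibility coefficient — unit upward force at Q: δ_{QQ} = L³/(3EI) = 732.3/EI.
With EI = 17000 kN·m²: δ_0 = 5.0228 m and δ_{QQ} = 0.043078 m/kN.
Compatibility — the beam at Q must follow the support down by 0.012 m: δ_0 − R_Q·δ_{QQ} = 0.012, so R_Q = (5.0228 − 0.012)/0.043078 = 116.3 kN.
Moment equilibrium about P: M_P = Σ(load moments about P) − R_Q·L = 1764 − 116.3×13 = 252.2 kN·m.

M_P = 252.2 kN·m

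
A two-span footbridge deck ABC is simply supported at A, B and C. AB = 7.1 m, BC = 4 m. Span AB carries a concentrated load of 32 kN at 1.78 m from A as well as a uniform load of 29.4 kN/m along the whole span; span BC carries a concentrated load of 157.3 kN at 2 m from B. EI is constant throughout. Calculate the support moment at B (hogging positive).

Take M_B as the redundant. Released structure: two simple spans AB and BC with a hinge at B.
Discontinuity in slope at B on the released structure — sum the simple-span end rotations:
  span AB: point load 32 at a = 1.78: Pab(L + a)/(6LEI) = 63.17/EI
  span AB: UDL 29.4: wL³/(24EI) = 438.4/EI
  span BC: point load 157.3 at a = 2: Pab(L + b)/(6LEI) = 157.3/EI
  relative rotation θ_0 = (501.6 + 157.3)/EI = 658.9/EI
A unit hogging moment at B produces rotation L₁/(3EI) + L₂/(3EI) = 3.7/EI.
Compatibility: M_B·(L₁+L₂)/(3EI) = θ_0, giving M_B = 178.1 kN·m (hogging).

M_B = 178.1 kN·m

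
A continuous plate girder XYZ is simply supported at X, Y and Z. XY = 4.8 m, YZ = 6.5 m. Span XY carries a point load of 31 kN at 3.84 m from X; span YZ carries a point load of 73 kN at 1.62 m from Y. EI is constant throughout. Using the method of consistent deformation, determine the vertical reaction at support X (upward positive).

R_X = -5.01 kN

Release continuity at Y by inserting a hinge; the redundant is the internal moment M_Y. The primary structure is two simply-supported spans XY and YZ.
Rotations at Y on the released spans (each span's end-slope, ×1/EI):
  span XY: point load 31 at a = 3.84: Pab(L + a)/(6LEI) = 34.28/EI
  span YZ: point load 73 at a = 1.62: Pab(L + b)/(6LEI) = 168.4/EI
  relative rotation θ_0 = (34.28 + 168.4)/EI = 202.7/EI
A unit hogging moment at Y produces rotation L₁/(3EI) + L₂/(3EI) = 3.767/EI.
Compatibility: M_Y·(L₁+L₂)/(3EI) = θ_0, giving M_Y = 53.81 kN·m (hogging).
Span XY, ΣM about X with M_Y applied at Y: R_Y^{XY}·4.8 = 119 + 53.81, so R_Y^{XY} = 36.01 kN and R_X = 31 − 36.01 = -5.01 kN.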